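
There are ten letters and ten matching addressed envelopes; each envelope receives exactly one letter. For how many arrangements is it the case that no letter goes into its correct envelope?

By inclusion-exclusion, !10 = Σ (-1)^k · 10!/k! for k=0..10
= 10! - 10!/1! + 10!/2! - 10!/3! + 10!/4! - 10!/5! + 10!/6! - 10!/7! + 10!/8! - 10!/9! + 10!/10!
= 3628800 - 3628800 + 1814400 - 604800 + 151200 - 30240 + 5040 - 720 + 90 - 10 + 1
= 1334961

1334961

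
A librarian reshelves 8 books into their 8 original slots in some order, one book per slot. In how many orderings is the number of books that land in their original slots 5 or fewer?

40291

# with exactly i fixed is C(8,i)·!(8-i); sum over i=0..5:
  i=0: C(8,0)·!8 = 1·14833 = 14833
  i=1: C(8,1)·!7 = 8·1854 = 14832
  i=2: C(8,2)·!6 = 28·265 = 7420
  i=3: C(8,3)·!5 = 56·44 = 2464
  i=4: C(8,4)·!4 = 70·9 = 630
  i=5: C(8,5)·!3 = 56·2 = 112
Total = 40291.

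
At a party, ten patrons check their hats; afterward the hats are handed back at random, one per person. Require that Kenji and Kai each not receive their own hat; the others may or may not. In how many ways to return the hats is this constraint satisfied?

2943360

Inclusion-exclusion on the 2 forbidden self-matches:
Σ_{j=0}^{2} (-1)^j C(2,j)(10-j)!
= C(2,0)·10! - C(2,1)·9! + C(2,2)·8!
= 3628800 - 725760 + 40320
= 2943360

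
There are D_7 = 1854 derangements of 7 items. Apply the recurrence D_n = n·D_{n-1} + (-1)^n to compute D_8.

14833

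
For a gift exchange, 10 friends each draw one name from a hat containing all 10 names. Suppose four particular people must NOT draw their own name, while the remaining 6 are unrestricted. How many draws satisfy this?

2399760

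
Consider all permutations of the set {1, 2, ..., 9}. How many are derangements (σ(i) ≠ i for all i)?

133496

By inclusion-exclusion, !9 = Σ (-1)^k · 9!/k! for k=0..9
= 9! - 9!/1! + 9!/2! - 9!/3! + 9!/4! - 9!/5! + 9!/6! - 9!/7! + 9!/8! - 9!/9!
= 362880 - 362880 + 181440 - 60480 + 15120 - 3024 + 504 - 72 + 9 - 1
= 133496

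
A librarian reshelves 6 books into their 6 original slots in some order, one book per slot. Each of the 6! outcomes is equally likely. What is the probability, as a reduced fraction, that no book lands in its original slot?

53/144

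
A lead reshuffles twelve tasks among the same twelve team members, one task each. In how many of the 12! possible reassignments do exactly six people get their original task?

244860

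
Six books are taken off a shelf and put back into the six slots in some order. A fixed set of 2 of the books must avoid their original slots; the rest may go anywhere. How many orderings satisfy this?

504

Let A_j be the event that the j-th constrained one is fixed. By inclusion-exclusion over the 2 events:
Σ_{j=0}^{2} (-1)^j C(2,j)(6-j)!
= C(2,0)·6! - C(2,1)·5! + C(2,2)·4!
= 720 - 240 + 24
= 504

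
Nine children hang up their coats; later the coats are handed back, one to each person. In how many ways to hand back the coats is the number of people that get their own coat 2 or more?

95887

# with exactly i fixed is C(9,i)·!(9-i); sum over i=2..9:
  i=2: C(9,2)·!7 = 36·1854 = 66744
  i=3: C(9,3)·!6 = 84·265 = 22260
  i=4: C(9,4)·!5 = 126·44 = 5544
  i=5: C(9,5)·!4 = 126·9 = 1134
  i=6: C(9,6)·!3 = 84·2 = 168
  i=7: C(9,7)·!2 = 36·1 = 36
  i=8: C(9,8)·!1 = 9·0 = 0
  i=9: C(9,9)·!0 = 1·1 = 1
Total = 95887.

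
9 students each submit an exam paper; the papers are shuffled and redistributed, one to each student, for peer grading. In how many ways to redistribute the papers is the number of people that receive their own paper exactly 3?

Choose which 3 of the 9 are fixed: C(9,3) = 84.
The remaining 6 must be deranged: !6 = 265.
Total: 84 × 265 = 22260.

22260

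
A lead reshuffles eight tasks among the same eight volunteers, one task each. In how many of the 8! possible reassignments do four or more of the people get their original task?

Sum C(8,i)·!(8-i) for i = 4..8:
  i=4: C(8,4)·!4 = 70·9 = 630
  i=5: C(8,5)·!3 = 56·2 = 112
  i=6: C(8,6)·!2 = 28·1 = 28
  i=7: C(8,7)·!1 = 8·0 = 0
  i=8: C(8,8)·!0 = 1·1 = 1
Total = 771.

771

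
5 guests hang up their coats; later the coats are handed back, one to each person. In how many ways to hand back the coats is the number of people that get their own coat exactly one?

45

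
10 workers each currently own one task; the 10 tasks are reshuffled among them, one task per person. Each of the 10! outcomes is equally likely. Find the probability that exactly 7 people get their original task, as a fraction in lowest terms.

Favorable outcomes: C(10,7)·!3 = 120·2 = 240.
Total outcomes: 10! = 3628800.
Probability = 240/3628800 = 1/15120.

1/15120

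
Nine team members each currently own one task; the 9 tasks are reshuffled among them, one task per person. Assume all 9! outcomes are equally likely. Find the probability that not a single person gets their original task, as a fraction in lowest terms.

Favorable outcomes: !9 = 133496.
Total outcomes: 9! = 362880.
Probability = 133496/362880 = 16687/45360.

16687/45360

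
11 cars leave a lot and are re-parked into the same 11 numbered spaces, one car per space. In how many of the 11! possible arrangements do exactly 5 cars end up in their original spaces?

122430

Choose which 5 of the 11 are fixed: C(11,5) = 462.
The other 6 form a derangement: !6 = 265.
Total: 462 × 265 = 122430.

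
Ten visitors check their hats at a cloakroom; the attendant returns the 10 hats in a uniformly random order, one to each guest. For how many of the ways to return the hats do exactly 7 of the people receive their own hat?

240

Pick the 7 fixed positions: C(10,7) = 120 ways.
The remaining 3 must be deranged: !3 = 2.
Total: 120 × 2 = 240.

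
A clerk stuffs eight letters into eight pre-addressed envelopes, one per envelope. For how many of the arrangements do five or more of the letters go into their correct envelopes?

141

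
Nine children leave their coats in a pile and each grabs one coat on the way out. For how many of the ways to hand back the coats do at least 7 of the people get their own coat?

37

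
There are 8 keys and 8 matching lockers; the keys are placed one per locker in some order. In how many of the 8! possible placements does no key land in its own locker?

!8 = 8! · Σ_{k=0}^{8} (-1)^k/k!
= 8! - 8!/1! + 8!/2! - 8!/3! + 8!/4! - 8!/5! + 8!/6! - 8!/7! + 8!/8!
= 40320 - 40320 + 20160 - 6720 + 1680 - 336 + 56 - 8 + 1
= 14833

14833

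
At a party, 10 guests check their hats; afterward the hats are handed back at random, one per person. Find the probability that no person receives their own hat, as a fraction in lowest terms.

16481/44800

Favorable outcomes: !10 = 1334961.
Total outcomes: 10! = 3628800.
Probability = 1334961/3628800 = 16481/44800.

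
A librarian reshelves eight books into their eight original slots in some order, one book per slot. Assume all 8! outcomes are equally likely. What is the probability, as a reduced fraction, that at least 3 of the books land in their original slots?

Favorable outcomes: Σ_{i≥3} C(8,i)·!(8-i) = 56·44 + 70·9 + 56·2 + 28·1 + 8·0 + 1·1 = 3235.
Total outcomes: 8! = 40320.
Probability = 3235/40320 = 647/8064.

647/8064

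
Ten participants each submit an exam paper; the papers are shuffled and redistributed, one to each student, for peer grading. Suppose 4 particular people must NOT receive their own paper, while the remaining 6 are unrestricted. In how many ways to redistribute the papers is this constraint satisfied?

Inclusion-exclusion on the 4 forbidden self-matches:
Σ_{j=0}^{4} (-1)^j C(4,j)(10-j)!
= C(4,0)·10! - C(4,1)·9! + C(4,2)·8! - C(4,3)·7! + C(4,4)·6!
= 3628800 - 1451520 + 241920 - 20160 + 720
= 2399760

2399760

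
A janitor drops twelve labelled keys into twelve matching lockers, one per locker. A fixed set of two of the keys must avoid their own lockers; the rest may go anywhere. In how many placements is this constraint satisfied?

Inclusion-exclusion on the 2 forbidden self-matches:
Σ_{j=0}^{2} (-1)^j C(2,j)(12-j)!
= C(2,0)·12! - C(2,1)·11! + C(2,2)·10!
= 479001600 - 79833600 + 3628800
= 402796800

402796800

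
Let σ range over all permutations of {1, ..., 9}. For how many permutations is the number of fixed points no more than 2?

# with exactly i fixed is C(9,i)·!(9-i); sum over i=0..2:
  i=0: C(9,0)·!9 = 1·133496 = 133496
  i=1: C(9,1)·!8 = 9·14833 = 133497
  i=2: C(9,2)·!7 = 36·1854 = 66744
Total = 333737.

333737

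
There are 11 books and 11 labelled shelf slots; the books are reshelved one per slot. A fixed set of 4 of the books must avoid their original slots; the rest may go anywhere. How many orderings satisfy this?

27422640

Let A_j be the event that the j-th constrained one is fixed. By inclusion-exclusion over the 4 events:
Σ_{j=0}^{4} (-1)^j C(4,j)(11-j)!
= C(4,0)·11! - C(4,1)·10! + C(4,2)·9! - C(4,3)·8! + C(4,4)·7!
= 39916800 - 14515200 + 2177280 - 161280 + 5040
= 27422640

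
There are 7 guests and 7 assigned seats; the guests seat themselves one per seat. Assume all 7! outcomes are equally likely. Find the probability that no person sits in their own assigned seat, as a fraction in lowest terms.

Favorable outcomes: !7 = 1854.
Total outcomes: 7! = 5040.
Probability = 1854/5040 = 103/280.

103/280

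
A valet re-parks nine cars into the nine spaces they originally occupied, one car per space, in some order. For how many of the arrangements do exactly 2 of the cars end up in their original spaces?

Pick the 2 fixed positions: C(9,2) = 36 ways.
The remaining 7 must be deranged: !7 = 1854.
Total: 36 × 1854 = 66744.

66744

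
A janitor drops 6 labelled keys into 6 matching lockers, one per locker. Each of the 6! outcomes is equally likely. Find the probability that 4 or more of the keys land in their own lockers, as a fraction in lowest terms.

1/45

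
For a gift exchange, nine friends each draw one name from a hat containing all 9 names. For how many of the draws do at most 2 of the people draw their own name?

333737

Sum C(9,i)·!(9-i) for i = 0..2:
  i=0: C(9,0)·!9 = 1·133496 = 133496
  i=1: C(9,1)·!8 = 9·14833 = 133497
  i=2: C(9,2)·!7 = 36·1854 = 66744
Total = 333737.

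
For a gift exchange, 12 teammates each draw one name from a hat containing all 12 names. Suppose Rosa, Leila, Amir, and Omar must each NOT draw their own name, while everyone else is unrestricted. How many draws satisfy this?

339696000

Inclusion-exclusion on the 4 forbidden self-matches:
Σ_{j=0}^{4} (-1)^j C(4,j)(12-j)!
= C(4,0)·12! - C(4,1)·11! + C(4,2)·10! - C(4,3)·9! + C(4,4)·8!
= 479001600 - 159667200 + 21772800 - 1451520 + 40320
= 339696000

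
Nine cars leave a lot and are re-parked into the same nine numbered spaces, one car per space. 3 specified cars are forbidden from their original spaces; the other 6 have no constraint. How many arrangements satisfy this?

Inclusion-exclusion on the 3 forbidden self-matches:
Σ_{j=0}^{3} (-1)^j C(3,j)(9-j)!
= C(3,0)·9! - C(3,1)·8! + C(3,2)·7! - C(3,3)·6!
= 362880 - 120960 + 15120 - 720
= 256320

256320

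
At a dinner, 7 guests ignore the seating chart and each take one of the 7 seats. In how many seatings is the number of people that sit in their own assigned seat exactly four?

70

Pick the 4 fixed positions: C(7,4) = 35 ways.
The remaining 3 must be deranged: !3 = 2.
Total: 35 × 2 = 70.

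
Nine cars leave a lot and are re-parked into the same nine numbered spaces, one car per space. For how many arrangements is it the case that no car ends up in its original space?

133496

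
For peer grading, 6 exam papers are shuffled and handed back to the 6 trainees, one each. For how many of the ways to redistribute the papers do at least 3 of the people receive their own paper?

56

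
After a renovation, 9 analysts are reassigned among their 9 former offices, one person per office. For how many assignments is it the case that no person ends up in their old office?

133496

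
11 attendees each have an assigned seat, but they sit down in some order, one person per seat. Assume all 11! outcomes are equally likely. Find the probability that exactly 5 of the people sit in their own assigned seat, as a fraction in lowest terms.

53/17280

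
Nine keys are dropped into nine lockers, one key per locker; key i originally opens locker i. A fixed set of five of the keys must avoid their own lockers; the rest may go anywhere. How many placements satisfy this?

205056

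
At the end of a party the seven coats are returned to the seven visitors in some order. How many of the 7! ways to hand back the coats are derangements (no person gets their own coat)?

1854

The subfactorial !7 = [7!/e] (nearest integer).
7! = 5040, and 5040/e ≈ 1854.11, so !7 = 1854.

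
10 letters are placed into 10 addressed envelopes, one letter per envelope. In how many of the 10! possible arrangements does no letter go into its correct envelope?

1334961

Use !n = n·!(n-1) + (-1)^n.
!10 = 10·133496 + 1 = 1334961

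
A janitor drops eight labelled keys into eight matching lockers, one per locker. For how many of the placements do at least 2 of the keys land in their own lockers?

# with exactly i fixed is C(8,i)·!(8-i); sum over i=2..8:
  i=2: C(8,2)·!6 = 28·265 = 7420
  i=3: C(8,3)·!5 = 56·44 = 2464
  i=4: C(8,4)·!4 = 70·9 = 630
  i=5: C(8,5)·!3 = 56·2 = 112
  i=6: C(8,6)·!2 = 28·1 = 28
  i=7: C(8,7)·!1 = 8·0 = 0
  i=8: C(8,8)·!0 = 1·1 = 1
Total = 10655.

10655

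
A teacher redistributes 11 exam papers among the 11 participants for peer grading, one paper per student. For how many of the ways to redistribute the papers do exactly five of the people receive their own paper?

Pick the 5 fixed positions: C(11,5) = 462 ways.
The other 6 form a derangement: !6 = 265.
Total: 462 × 265 = 122430.

122430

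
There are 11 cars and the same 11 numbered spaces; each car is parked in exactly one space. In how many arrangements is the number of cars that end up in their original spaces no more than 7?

39916414

# with exactly i fixed is C(11,i)·!(11-i); sum over i=0..7:
  i=0: C(11,0)·!11 = 1·14684570 = 14684570
  i=1: C(11,1)·!10 = 11·1334961 = 14684571
  i=2: C(11,2)·!9 = 55·133496 = 7342280
  i=3: C(11,3)·!8 = 165·14833 = 2447445
  i=4: C(11,4)·!7 = 330·1854 = 611820
  i=5: C(11,5)·!6 = 462·265 = 122430
  i=6: C(11,6)·!5 = 462·44 = 20328
  i=7: C(11,7)·!4 = 330·9 = 2970
Total = 39916414.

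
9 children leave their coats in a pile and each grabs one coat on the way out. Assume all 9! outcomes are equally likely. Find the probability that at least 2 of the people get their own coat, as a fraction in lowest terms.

95887/362880

Favorable outcomes: Σ_{i≥2} C(9,i)·!(9-i) = 36·1854 + 84·265 + 126·44 + 126·9 + 84·2 + 36·1 + 9·0 + 1·1 = 95887.
Total outcomes: 9! = 362880.
Probability = 95887/362880 = 95887/362880.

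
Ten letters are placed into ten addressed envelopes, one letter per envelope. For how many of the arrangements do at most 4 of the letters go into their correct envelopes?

# with exactly i fixed is C(10,i)·!(10-i); sum over i=0..4:
  i=0: C(10,0)·!10 = 1·1334961 = 1334961
  i=1: C(10,1)·!9 = 10·133496 = 1334960
  i=2: C(10,2)·!8 = 45·14833 = 667485
  i=3: C(10,3)·!7 = 120·1854 = 222480
  i=4: C(10,4)·!6 = 210·265 = 55650
Total = 3615536.

3615536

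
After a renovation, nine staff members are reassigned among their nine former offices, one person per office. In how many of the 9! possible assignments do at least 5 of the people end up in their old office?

1339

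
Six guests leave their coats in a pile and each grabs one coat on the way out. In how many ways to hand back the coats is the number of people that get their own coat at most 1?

Sum C(6,i)·!(6-i) for i = 0..1:
  i=0: C(6,0)·!6 = 1·265 = 265
  i=1: C(6,1)·!5 = 6·44 = 264
Total = 529.

529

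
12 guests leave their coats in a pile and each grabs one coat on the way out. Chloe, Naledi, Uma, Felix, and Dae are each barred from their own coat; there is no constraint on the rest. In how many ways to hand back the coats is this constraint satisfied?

312273360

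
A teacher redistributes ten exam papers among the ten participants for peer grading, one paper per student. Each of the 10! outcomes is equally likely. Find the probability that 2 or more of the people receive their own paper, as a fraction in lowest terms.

Favorable outcomes: Σ_{i≥2} C(10,i)·!(10-i) = 45·14833 + 120·1854 + 210·265 + 252·44 + 210·9 + 120·2 + 45·1 + 10·0 + 1·1 = 958879.
Total outcomes: 10! = 3628800.
Probability = 958879/3628800 = 958879/3628800.

958879/3628800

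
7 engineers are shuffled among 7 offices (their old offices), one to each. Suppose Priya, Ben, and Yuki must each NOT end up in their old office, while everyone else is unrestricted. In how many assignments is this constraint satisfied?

3216

Let A_j be the event that the j-th constrained one is fixed. By inclusion-exclusion over the 3 events:
Σ_{j=0}^{3} (-1)^j C(3,j)(7-j)!
= C(3,0)·7! - C(3,1)·6! + C(3,2)·5! - C(3,3)·4!
= 5040 - 2160 + 360 - 24
= 3216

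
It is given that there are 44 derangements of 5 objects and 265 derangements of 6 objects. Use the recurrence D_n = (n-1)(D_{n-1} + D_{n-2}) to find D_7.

D_7 = (7-1)·(D_6 + D_5) = 6·(265 + 44) = 6·309 = 1854.

1854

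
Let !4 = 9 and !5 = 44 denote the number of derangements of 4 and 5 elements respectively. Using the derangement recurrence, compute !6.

!6 = (6-1)·(!5 + !4) = 5·(44 + 9) = 5·53 = 265.

265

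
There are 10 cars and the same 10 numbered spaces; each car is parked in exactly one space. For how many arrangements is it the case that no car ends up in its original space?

1334961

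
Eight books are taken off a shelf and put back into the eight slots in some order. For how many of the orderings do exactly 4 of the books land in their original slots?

Choose which 4 of the 8 are fixed: C(8,4) = 70.
The remaining 4 must be deranged: !4 = 9.
Total: 70 × 9 = 630.

630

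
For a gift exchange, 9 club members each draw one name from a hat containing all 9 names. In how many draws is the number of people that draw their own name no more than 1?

# with exactly i fixed is C(9,i)·!(9-i); sum over i=0..1:
  i=0: C(9,0)·!9 = 1·133496 = 133496
  i=1: C(9,1)·!8 = 9·14833 = 133497
Total = 266993.

266993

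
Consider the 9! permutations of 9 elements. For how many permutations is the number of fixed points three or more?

29143

# with exactly i fixed is C(9,i)·!(9-i); sum over i=3..9:
  i=3: C(9,3)·!6 = 84·265 = 22260
  i=4: C(9,4)·!5 = 126·44 = 5544
  i=5: C(9,5)·!4 = 126·9 = 1134
  i=6: C(9,6)·!3 = 84·2 = 168
  i=7: C(9,7)·!2 = 36·1 = 36
  i=8: C(9,8)·!1 = 9·0 = 0
  i=9: C(9,9)·!0 = 1·1 = 1
Total = 29143.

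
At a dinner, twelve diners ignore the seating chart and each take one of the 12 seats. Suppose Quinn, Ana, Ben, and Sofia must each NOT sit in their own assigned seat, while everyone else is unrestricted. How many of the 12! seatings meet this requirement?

339696000

Inclusion-exclusion on the 4 forbidden self-matches:
Σ_{j=0}^{4} (-1)^j C(4,j)(12-j)!
= C(4,0)·12! - C(4,1)·11! + C(4,2)·10! - C(4,3)·9! + C(4,4)·8!
= 479001600 - 159667200 + 21772800 - 1451520 + 40320
= 339696000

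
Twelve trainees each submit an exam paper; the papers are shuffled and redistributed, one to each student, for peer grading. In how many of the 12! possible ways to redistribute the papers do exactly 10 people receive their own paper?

Pick the 10 fixed positions: C(12,10) = 66 ways.
The remaining 2 must be deranged: !2 = 1.
Total: 66 × 1 = 66.

66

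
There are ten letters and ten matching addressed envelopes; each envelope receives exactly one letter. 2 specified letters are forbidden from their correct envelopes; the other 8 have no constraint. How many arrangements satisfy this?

2943360

Inclusion-exclusion on the 2 forbidden self-matches:
Σ_{j=0}^{2} (-1)^j C(2,j)(10-j)!
= C(2,0)·10! - C(2,1)·9! + C(2,2)·8!
= 3628800 - 725760 + 40320
= 2943360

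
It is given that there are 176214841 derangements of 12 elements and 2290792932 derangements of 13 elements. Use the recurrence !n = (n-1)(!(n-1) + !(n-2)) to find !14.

!14 = (14-1)·(!13 + !12) = 13·(2290792932 + 176214841) = 13·2467007773 = 32071101049.

32071101049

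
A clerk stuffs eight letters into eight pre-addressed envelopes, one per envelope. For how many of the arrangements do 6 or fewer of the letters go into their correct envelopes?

40319

# with exactly i fixed is C(8,i)·!(8-i); sum over i=0..6:
  i=0: C(8,0)·!8 = 1·14833 = 14833
  i=1: C(8,1)·!7 = 8·1854 = 14832
  i=2: C(8,2)·!6 = 28·265 = 7420
  i=3: C(8,3)·!5 = 56·44 = 2464
  i=4: C(8,4)·!4 = 70·9 = 630
  i=5: C(8,5)·!3 = 56·2 = 112
  i=6: C(8,6)·!2 = 28·1 = 28
Total = 40319.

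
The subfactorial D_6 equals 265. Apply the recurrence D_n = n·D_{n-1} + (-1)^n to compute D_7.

1854

D_7 = 7·265 - 1 = 1854.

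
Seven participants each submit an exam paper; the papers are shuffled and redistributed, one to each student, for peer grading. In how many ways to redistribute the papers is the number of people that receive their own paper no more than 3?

4948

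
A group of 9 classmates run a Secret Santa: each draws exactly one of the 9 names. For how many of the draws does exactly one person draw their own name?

133497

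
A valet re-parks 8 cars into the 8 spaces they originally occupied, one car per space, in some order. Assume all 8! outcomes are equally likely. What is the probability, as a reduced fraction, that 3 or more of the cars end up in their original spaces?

647/8064

Favorable outcomes: Σ_{i≥3} C(8,i)·!(8-i) = 56·44 + 70·9 + 56·2 + 28·1 + 8·0 + 1·1 = 3235.
Total outcomes: 8! = 40320.
Probability = 3235/40320 = 647/8064.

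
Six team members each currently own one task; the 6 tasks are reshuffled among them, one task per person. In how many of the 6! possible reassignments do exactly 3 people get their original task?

Choose which 3 of the 6 are fixed: C(6,3) = 20.
The other 3 form a derangement: !3 = 2.
Total: 20 × 2 = 40.

40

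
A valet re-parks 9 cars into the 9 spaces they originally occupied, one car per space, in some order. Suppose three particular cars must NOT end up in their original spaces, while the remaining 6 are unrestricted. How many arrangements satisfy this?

Inclusion-exclusion on the 3 forbidden self-matches:
Σ_{j=0}^{3} (-1)^j C(3,j)(9-j)!
= C(3,0)·9! - C(3,1)·8! + C(3,2)·7! - C(3,3)·6!
= 362880 - 120960 + 15120 - 720
= 256320

256320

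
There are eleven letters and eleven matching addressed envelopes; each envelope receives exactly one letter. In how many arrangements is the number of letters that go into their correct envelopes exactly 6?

20328

Choose which 6 of the 11 are fixed: C(11,6) = 462.
The other 5 form a derangement: !5 = 44.
Total: 462 × 44 = 20328.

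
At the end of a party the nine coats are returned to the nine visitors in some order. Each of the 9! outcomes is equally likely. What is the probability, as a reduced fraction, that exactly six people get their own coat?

1/2160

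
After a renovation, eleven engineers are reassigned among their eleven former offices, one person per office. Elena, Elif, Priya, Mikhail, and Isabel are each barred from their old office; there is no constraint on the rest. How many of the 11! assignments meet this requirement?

25022880

Inclusion-exclusion on the 5 forbidden self-matches:
Σ_{j=0}^{5} (-1)^j C(5,j)(11-j)!
= C(5,0)·11! - C(5,1)·10! + C(5,2)·9! - C(5,3)·8! + C(5,4)·7! - C(5,5)·6!
= 39916800 - 18144000 + 3628800 - 403200 + 25200 - 720
= 25022880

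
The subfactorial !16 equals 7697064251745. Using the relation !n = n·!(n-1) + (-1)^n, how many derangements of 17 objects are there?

!17 = 17·7697064251745 - 1 = 130850092279664.

130850092279664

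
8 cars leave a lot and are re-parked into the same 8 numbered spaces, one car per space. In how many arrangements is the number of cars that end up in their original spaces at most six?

40319

# with exactly i fixed is C(8,i)·!(8-i); sum over i=0..6:
  i=0: C(8,0)·!8 = 1·14833 = 14833
  i=1: C(8,1)·!7 = 8·1854 = 14832
  i=2: C(8,2)·!6 = 28·265 = 7420
  i=3: C(8,3)·!5 = 56·44 = 2464
  i=4: C(8,4)·!4 = 70·9 = 630
  i=5: C(8,5)·!3 = 56·2 = 112
  i=6: C(8,6)·!2 = 28·1 = 28
Total = 40319.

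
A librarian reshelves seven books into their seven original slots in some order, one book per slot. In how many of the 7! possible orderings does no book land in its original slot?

1854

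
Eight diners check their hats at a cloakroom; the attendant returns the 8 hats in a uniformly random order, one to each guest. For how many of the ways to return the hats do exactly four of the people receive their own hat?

Choose which 4 of the 8 are fixed: C(8,4) = 70.
The remaining 4 must be deranged: !4 = 9.
Total: 70 × 9 = 630.

630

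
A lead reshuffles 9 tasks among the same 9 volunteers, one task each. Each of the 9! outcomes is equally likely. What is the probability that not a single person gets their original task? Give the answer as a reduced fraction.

16687/45360

Favorable outcomes: !9 = 133496.
Total outcomes: 9! = 362880.
Probability = 133496/362880 = 16687/45360.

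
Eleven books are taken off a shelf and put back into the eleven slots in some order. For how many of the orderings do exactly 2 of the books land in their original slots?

Choose which 2 of the 11 are fixed: C(11,2) = 55.
The other 9 form a derangement: !9 = 133496.
Total: 55 × 133496 = 7342280.

7342280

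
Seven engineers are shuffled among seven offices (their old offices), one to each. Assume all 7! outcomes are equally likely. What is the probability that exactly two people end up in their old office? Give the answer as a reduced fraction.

Favorable outcomes: C(7,2)·!5 = 21·44 = 924.
Total outcomes: 7! = 5040.
Probability = 924/5040 = 11/60.

11/60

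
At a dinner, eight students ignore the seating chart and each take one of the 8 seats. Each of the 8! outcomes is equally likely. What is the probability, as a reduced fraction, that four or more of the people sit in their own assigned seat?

257/13440

Favorable outcomes: Σ_{i≥4} C(8,i)·!(8-i) = 70·9 + 56·2 + 28·1 + 8·0 + 1·1 = 771.
Total outcomes: 8! = 40320.
Probability = 771/40320 = 257/13440.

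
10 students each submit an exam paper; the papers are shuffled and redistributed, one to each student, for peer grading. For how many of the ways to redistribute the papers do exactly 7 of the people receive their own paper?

240

Choose which 7 of the 10 are fixed: C(10,7) = 120.
The other 3 form a derangement: !3 = 2.
Total: 120 × 2 = 240.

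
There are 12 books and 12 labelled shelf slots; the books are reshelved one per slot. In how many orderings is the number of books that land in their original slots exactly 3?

Choose which 3 of the 12 are fixed: C(12,3) = 220.
The remaining 9 must be deranged: !9 = 133496.
Total: 220 × 133496 = 29369120.

29369120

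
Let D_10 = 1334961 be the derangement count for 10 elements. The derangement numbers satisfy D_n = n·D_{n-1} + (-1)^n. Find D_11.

14684570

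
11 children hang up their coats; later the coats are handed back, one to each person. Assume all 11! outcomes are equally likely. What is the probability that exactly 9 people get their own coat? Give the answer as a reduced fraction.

1/725760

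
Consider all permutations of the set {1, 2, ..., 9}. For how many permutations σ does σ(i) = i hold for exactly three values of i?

22260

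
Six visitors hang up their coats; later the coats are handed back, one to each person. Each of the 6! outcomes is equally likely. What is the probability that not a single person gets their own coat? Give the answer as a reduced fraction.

Favorable outcomes: !6 = 265.
Total outcomes: 6! = 720.
Probability = 265/720 = 53/144.

53/144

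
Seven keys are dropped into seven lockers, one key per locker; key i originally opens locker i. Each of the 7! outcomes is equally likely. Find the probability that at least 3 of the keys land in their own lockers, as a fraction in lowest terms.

Favorable outcomes: Σ_{i≥3} C(7,i)·!(7-i) = 35·9 + 35·2 + 21·1 + 7·0 + 1·1 = 407.
Total outcomes: 7! = 5040.
Probability = 407/5040 = 407/5040.

407/5040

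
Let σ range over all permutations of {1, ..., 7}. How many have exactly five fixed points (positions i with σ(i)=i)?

21

Pick the 5 fixed positions: C(7,5) = 21 ways.
The remaining 2 must be deranged: !2 = 1.
Total: 21 × 1 = 21.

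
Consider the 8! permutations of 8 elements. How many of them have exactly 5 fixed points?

112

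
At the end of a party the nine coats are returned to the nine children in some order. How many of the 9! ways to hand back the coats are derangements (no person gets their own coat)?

133496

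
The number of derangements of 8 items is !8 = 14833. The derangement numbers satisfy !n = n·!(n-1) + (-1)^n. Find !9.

133496

!9 = 9·14833 - 1 = 133496.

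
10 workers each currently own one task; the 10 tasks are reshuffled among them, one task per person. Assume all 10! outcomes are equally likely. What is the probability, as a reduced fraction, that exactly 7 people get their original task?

1/15120

Favorable outcomes: C(10,7)·!3 = 120·2 = 240.
Total outcomes: 10! = 3628800.
Probability = 240/3628800 = 1/15120.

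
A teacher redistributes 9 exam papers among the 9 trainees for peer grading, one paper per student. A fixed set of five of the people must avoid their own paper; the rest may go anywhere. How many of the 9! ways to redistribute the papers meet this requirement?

205056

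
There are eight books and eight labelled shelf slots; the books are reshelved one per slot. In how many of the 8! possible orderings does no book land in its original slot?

The subfactorial !8 = [8!/e] (nearest integer).
8! = 40320, and 40320/e ≈ 14832.90, so !8 = 14833.

14833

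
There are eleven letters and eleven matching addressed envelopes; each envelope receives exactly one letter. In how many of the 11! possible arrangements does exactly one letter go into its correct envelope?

14684571

Choose which one of the 11 is fixed: C(11,1) = 11.
The other 10 form a derangement: !10 = 1334961.
Total: 11 × 1334961 = 14684571.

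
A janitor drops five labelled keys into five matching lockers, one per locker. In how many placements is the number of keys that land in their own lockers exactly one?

Choose which one of the 5 is fixed: C(5,1) = 5.
The other 4 form a derangement: !4 = 9.
Total: 5 × 9 = 45.

45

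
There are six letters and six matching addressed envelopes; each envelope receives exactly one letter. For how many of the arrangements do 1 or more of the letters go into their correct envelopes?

455

# with exactly i fixed is C(6,i)·!(6-i); sum over i=1..6:
  i=1: C(6,1)·!5 = 6·44 = 264
  i=2: C(6,2)·!4 = 15·9 = 135
  i=3: C(6,3)·!3 = 20·2 = 40
  i=4: C(6,4)·!2 = 15·1 = 15
  i=5: C(6,5)·!1 = 6·0 = 0
  i=6: C(6,6)·!0 = 1·1 = 1
Total = 455.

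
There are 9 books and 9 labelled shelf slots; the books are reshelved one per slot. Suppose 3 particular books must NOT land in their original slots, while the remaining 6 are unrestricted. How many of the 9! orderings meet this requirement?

Let A_j be the event that the j-th constrained one is fixed. By inclusion-exclusion over the 3 events:
Σ_{j=0}^{3} (-1)^j C(3,j)(9-j)!
= C(3,0)·9! - C(3,1)·8! + C(3,2)·7! - C(3,3)·6!
= 362880 - 120960 + 15120 - 720
= 256320

256320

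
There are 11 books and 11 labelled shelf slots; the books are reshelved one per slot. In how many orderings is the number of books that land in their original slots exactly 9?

Pick the 9 fixed positions: C(11,9) = 55 ways.
The other 2 form a derangement: !2 = 1.
Total: 55 × 1 = 55.

55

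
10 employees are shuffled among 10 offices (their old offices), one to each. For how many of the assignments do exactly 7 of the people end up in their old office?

240

Choose which 7 of the 10 are fixed: C(10,7) = 120.
The other 3 form a derangement: !3 = 2.
Total: 120 × 2 = 240.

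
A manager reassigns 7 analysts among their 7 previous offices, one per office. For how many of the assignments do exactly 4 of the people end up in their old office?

70

Choose which 4 of the 7 are fixed: C(7,4) = 35.
The other 3 form a derangement: !3 = 2.
Total: 35 × 2 = 70.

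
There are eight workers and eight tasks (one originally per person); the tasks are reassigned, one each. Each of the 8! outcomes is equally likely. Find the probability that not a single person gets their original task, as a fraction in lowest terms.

2119/5760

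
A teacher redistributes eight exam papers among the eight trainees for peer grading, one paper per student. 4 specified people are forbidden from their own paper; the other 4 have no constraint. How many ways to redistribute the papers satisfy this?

Let A_j be the event that the j-th constrained one is fixed. By inclusion-exclusion over the 4 events:
Σ_{j=0}^{4} (-1)^j C(4,j)(8-j)!
= C(4,0)·8! - C(4,1)·7! + C(4,2)·6! - C(4,3)·5! + C(4,4)·4!
= 40320 - 20160 + 4320 - 480 + 24
= 24024

24024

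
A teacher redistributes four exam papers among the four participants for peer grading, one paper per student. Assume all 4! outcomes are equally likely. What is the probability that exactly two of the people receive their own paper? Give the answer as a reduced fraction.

1/4

Favorable outcomes: C(4,2)·!2 = 6·1 = 6.
Total outcomes: 4! = 24.
Probability = 6/24 = 1/4.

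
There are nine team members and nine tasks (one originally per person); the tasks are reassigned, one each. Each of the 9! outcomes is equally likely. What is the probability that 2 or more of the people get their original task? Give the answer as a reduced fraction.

Favorable outcomes: Σ_{i≥2} C(9,i)·!(9-i) = 36·1854 + 84·265 + 126·44 + 126·9 + 84·2 + 36·1 + 9·0 + 1·1 = 95887.
Total outcomes: 9! = 362880.
Probability = 95887/362880 = 95887/362880.

95887/362880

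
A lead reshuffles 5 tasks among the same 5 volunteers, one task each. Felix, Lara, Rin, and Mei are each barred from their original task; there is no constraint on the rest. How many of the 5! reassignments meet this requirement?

Let A_j be the event that the j-th constrained one is fixed. By inclusion-exclusion over the 4 events:
Σ_{j=0}^{4} (-1)^j C(4,j)(5-j)!
= C(4,0)·5! - C(4,1)·4! + C(4,2)·3! - C(4,3)·2! + C(4,4)·1!
= 120 - 96 + 36 - 8 + 1
= 53

53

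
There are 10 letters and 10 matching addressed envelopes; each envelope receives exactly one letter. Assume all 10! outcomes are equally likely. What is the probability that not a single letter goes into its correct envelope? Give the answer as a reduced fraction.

16481/44800

Favorable outcomes: !10 = 1334961.
Total outcomes: 10! = 3628800.
Probability = 1334961/3628800 = 16481/44800.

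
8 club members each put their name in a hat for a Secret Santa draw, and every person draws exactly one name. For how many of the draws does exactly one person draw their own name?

14832

Pick the single fixed position: C(8,1) = 8 ways.
The other 7 form a derangement: !7 = 1854.
Total: 8 × 1854 = 14832.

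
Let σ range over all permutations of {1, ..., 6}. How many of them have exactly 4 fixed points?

Choose which 4 of the 6 are fixed: C(6,4) = 15.
The other 2 form a derangement: !2 = 1.
Total: 15 × 1 = 15.

15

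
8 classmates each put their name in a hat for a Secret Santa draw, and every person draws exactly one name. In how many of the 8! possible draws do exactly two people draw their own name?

7420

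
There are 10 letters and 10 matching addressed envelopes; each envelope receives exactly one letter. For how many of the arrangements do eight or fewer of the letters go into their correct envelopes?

# with exactly i fixed is C(10,i)·!(10-i); sum over i=0..8:
  i=0: C(10,0)·!10 = 1·1334961 = 1334961
  i=1: C(10,1)·!9 = 10·133496 = 1334960
  i=2: C(10,2)·!8 = 45·14833 = 667485
  i=3: C(10,3)·!7 = 120·1854 = 222480
  i=4: C(10,4)·!6 = 210·265 = 55650
  i=5: C(10,5)·!5 = 252·44 = 11088
  i=6: C(10,6)·!4 = 210·9 = 1890
  i=7: C(10,7)·!3 = 120·2 = 240
  i=8: C(10,8)·!2 = 45·1 = 45
Total = 3628799.

3628799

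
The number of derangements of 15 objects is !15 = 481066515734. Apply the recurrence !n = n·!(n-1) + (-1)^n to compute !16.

7697064251745

!16 = 16·481066515734 + 1 = 7697064251745.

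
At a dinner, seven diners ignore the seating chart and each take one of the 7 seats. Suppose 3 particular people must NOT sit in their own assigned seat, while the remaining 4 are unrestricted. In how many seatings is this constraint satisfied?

3216

Let A_j be the event that the j-th constrained one is fixed. By inclusion-exclusion over the 3 events:
Σ_{j=0}^{3} (-1)^j C(3,j)(7-j)!
= C(3,0)·7! - C(3,1)·6! + C(3,2)·5! - C(3,3)·4!
= 5040 - 2160 + 360 - 24
= 3216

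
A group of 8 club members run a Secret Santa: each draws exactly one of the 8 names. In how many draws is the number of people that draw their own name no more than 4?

40179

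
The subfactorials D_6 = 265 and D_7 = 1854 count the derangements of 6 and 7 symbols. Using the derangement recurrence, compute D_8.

14833

D_8 = (8-1)·(D_7 + D_6) = 7·(1854 + 265) = 7·2119 = 14833.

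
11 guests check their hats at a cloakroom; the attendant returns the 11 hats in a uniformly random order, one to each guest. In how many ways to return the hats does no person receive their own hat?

14684570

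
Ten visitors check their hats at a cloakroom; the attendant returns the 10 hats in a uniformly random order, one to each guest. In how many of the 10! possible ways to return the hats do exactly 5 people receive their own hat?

11088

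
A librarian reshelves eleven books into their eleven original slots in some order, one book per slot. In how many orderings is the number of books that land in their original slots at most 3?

# with exactly i fixed is C(11,i)·!(11-i); sum over i=0..3:
  i=0: C(11,0)·!11 = 1·14684570 = 14684570
  i=1: C(11,1)·!10 = 11·1334961 = 14684571
  i=2: C(11,2)·!9 = 55·133496 = 7342280
  i=3: C(11,3)·!8 = 165·14833 = 2447445
Total = 39158866.

39158866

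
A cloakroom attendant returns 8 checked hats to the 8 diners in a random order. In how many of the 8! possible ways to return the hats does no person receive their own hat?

The number of derangements of 8 is !8 = Σ_{k=0}^{8} (-1)^k·8!/k!
= 8! - 8!/1! + 8!/2! - 8!/3! + 8!/4! - 8!/5! + 8!/6! - 8!/7! + 8!/8!
= 40320 - 40320 + 20160 - 6720 + 1680 - 336 + 56 - 8 + 1
= 14833

14833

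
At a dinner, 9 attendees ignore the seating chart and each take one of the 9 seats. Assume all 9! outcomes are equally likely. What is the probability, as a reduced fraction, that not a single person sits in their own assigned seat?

16687/45360

Favorable outcomes: !9 = 133496.
Total outcomes: 9! = 362880.
Probability = 133496/362880 = 16687/45360.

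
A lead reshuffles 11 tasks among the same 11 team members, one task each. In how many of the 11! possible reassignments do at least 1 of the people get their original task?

25232230

Sum C(11,i)·!(11-i) for i = 1..11:
  i=1: C(11,1)·!10 = 11·1334961 = 14684571
  i=2: C(11,2)·!9 = 55·133496 = 7342280
  i=3: C(11,3)·!8 = 165·14833 = 2447445
  i=4: C(11,4)·!7 = 330·1854 = 611820
  i=5: C(11,5)·!6 = 462·265 = 122430
  i=6: C(11,6)·!5 = 462·44 = 20328
  i=7: C(11,7)·!4 = 330·9 = 2970
  i=8: C(11,8)·!3 = 165·2 = 330
  i=9: C(11,9)·!2 = 55·1 = 55
  i=10: C(11,10)·!1 = 11·0 = 0
  i=11: C(11,11)·!0 = 1·1 = 1
Total = 25232230.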